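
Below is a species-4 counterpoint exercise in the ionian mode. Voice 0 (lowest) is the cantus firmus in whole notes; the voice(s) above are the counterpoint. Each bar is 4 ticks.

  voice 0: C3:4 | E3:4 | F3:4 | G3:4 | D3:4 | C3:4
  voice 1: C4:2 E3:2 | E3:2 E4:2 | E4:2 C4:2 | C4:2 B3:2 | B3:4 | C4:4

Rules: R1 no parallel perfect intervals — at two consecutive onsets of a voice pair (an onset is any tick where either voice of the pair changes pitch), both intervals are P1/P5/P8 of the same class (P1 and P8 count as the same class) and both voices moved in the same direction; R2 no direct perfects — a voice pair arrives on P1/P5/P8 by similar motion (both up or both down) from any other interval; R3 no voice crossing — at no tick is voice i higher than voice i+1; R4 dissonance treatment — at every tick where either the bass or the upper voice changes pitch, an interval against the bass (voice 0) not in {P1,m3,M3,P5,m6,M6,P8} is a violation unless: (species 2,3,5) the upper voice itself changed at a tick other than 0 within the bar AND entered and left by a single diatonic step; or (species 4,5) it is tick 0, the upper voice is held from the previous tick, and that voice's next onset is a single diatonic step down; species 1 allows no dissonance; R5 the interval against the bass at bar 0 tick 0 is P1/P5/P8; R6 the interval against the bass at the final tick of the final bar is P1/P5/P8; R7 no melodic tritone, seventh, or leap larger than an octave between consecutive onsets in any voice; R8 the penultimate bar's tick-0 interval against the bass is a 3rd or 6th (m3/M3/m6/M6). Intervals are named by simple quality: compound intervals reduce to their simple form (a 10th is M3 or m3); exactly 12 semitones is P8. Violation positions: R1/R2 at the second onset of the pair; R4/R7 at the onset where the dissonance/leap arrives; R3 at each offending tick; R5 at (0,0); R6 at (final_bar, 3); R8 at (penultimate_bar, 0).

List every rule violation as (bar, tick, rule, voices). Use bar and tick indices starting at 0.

(2, 0, R4, (0, 1))

bar 0: v0=C3 v1=C4 downbeat P8
bar 1: v0=E3 v1=E3 downbeat P1
bar 2: v0=F3 v1=E4 downbeat M7
bar 3: v0=G3 v1=C4 downbeat P4
bar 4: v0=D3 v1=B3 downbeat M6
bar 5: v0=C3 v1=C4 downbeat P8
  -> R4 @ bar 2 tick 0 v(0, 1): F3/E4 M7 untreated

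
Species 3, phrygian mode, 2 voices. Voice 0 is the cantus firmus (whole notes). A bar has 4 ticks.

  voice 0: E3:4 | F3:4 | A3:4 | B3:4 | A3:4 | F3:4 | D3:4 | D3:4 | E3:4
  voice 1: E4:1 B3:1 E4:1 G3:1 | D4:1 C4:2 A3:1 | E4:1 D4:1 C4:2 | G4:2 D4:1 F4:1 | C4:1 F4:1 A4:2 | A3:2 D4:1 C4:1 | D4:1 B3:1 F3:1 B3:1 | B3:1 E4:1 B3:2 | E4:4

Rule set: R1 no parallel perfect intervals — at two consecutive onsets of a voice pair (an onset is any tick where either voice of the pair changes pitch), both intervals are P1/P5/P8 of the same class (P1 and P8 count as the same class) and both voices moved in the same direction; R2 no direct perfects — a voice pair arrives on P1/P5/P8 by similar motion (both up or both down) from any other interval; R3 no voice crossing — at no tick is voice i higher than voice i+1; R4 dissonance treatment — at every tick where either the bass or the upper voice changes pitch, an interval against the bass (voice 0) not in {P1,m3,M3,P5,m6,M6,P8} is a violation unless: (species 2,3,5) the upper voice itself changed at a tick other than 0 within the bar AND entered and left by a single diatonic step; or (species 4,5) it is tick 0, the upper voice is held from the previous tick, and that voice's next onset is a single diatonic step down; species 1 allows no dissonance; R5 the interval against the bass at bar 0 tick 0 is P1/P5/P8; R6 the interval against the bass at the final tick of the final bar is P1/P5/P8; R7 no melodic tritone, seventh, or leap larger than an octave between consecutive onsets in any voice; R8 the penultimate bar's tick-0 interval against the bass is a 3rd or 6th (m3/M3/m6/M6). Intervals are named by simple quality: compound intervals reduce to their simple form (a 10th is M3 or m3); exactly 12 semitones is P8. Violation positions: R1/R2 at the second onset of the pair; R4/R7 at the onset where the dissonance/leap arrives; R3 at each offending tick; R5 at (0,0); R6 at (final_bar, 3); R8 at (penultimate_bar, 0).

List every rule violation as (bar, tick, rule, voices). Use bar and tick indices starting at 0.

(2, 0, R2, (0, 1))
(3, 3, R4, (0, 1))
(6, 2, R7, (1,))
(6, 3, R7, (1,))
(7, 1, R4, (0, 1))
(8, 0, R2, (0, 1))

bar 0: v0=E3 v1=E4 downbeat P8
bar 1: v0=F3 v1=D4 downbeat M6
bar 2: v0=A3 v1=E4 downbeat P5
bar 3: v0=B3 v1=G4 downbeat m6
bar 4: v0=A3 v1=C4 downbeat m3
bar 5: v0=F3 v1=A3 downbeat M3
bar 6: v0=D3 v1=D4 downbeat P8
bar 7: v0=D3 v1=B3 downbeat M6
bar 8: v0=E3 v1=E4 downbeat P8
  -> R2 @ bar 2 tick 0 v(0, 1): F3/A3 M3 -> A3/E4 P5 similar
  -> R4 @ bar 3 tick 3 v(0, 1): B3/F4 TT untreated
  -> R7 @ bar 6 tick 2 v(1,): B3->F3 leap 6st
  -> R7 @ bar 6 tick 3 v(1,): F3->B3 leap 6st
  -> R4 @ bar 7 tick 1 v(0, 1): D3/E4 M2 untreated
  -> R2 @ bar 8 tick 0 v(0, 1): D3/B3 M6 -> E3/E4 P8 similar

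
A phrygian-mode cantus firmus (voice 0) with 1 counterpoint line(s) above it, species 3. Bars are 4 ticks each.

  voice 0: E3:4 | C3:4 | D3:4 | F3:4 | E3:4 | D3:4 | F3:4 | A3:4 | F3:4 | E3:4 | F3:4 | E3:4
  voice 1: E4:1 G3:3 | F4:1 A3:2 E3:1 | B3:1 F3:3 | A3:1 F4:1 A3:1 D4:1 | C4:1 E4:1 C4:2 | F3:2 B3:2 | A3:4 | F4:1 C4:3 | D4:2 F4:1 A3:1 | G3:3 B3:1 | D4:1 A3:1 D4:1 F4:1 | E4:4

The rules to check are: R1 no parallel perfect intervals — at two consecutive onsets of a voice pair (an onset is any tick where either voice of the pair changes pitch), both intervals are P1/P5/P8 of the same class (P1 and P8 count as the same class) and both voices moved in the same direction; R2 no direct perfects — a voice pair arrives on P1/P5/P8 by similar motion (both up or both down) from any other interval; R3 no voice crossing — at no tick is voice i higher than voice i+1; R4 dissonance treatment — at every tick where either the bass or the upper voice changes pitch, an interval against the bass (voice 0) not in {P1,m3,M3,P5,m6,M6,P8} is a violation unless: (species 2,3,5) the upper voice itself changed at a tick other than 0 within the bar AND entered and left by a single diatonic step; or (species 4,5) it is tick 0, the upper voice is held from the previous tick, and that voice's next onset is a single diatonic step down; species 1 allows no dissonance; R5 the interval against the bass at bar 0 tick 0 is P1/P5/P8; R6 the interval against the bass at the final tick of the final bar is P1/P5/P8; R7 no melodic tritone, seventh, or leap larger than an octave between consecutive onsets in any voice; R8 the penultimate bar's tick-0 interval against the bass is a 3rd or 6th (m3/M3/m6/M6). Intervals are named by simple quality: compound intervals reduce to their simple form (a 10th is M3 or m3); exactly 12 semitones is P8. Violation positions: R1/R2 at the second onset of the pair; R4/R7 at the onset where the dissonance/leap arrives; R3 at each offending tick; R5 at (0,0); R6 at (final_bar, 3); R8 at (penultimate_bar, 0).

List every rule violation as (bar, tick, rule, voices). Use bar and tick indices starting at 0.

bar 0: v0=E3 v1=E4 downbeat P8
bar 1: v0=C3 v1=F4 downbeat P4
bar 2: v0=D3 v1=B3 downbeat M6
bar 3: v0=F3 v1=A3 downbeat M3
bar 4: v0=E3 v1=C4 downbeat m6
bar 5: v0=D3 v1=F3 downbeat m3
bar 6: v0=F3 v1=A3 downbeat M3
bar 7: v0=A3 v1=F4 downbeat m6
bar 8: v0=F3 v1=D4 downbeat M6
bar 9: v0=E3 v1=G3 downbeat m3
bar 10: v0=F3 v1=D4 downbeat M6
bar 11: v0=E3 v1=E4 downbeat P8
  -> R4 @ bar 1 tick 0 v(0, 1): C3/F4 P4 untreated
  -> R7 @ bar 1 tick 0 v(1,): G3->F4 leap 10st
  -> R7 @ bar 2 tick 1 v(1,): B3->F3 leap 6st
  -> R7 @ bar 5 tick 2 v(1,): F3->B3 leap 6st
  -> R1 @ bar 11 tick 0 v(0, 1): F3/F4 P8 -> E3/E4 P8 similar

(1, 0, R4, (0, 1))
(1, 0, R7, (1,))
(2, 1, R7, (1,))
(5, 2, R7, (1,))
(11, 0, R1, (0, 1))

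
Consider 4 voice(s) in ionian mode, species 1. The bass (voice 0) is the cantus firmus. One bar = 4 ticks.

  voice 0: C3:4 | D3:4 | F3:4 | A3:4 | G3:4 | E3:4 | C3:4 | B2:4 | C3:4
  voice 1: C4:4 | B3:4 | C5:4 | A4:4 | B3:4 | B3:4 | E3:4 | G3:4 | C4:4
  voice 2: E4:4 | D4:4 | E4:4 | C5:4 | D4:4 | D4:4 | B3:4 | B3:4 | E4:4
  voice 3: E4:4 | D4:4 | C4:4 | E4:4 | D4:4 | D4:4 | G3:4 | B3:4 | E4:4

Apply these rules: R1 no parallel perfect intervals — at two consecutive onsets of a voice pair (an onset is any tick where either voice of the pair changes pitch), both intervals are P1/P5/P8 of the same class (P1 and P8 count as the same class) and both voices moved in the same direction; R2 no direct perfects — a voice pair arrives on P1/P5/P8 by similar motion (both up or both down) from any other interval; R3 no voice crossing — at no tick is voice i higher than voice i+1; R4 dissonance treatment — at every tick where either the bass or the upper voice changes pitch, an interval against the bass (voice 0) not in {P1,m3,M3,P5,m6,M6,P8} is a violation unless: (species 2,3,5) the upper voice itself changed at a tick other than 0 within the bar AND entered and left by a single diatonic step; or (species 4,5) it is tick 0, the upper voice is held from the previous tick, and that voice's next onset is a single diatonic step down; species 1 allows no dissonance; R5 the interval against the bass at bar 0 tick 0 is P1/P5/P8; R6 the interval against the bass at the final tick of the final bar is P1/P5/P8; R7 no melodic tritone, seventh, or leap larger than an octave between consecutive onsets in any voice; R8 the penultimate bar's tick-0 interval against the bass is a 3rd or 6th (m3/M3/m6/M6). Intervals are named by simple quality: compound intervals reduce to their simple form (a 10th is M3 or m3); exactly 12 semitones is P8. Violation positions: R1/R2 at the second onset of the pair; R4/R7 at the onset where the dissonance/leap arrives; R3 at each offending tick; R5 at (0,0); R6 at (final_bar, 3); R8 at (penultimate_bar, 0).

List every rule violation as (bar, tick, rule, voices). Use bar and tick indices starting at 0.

(0, 0, R5, (0, 2))
(0, 0, R5, (0, 3))
(1, 0, R1, (2, 3))
(2, 0, R2, (0, 1))
(2, 0, R3, (1, 2))
(2, 0, R3, (2, 3))
(2, 0, R4, (0, 2))
(2, 0, R7, (1,))
(2, 1, R3, (1, 2))
(2, 1, R3, (2, 3))
(2, 2, R3, (1, 2))
(2, 2, R3, (2, 3))
(2, 3, R3, (1, 2))
(2, 3, R3, (2, 3))
(3, 0, R1, (0, 3))
(3, 0, R3, (2, 3))
(3, 1, R3, (2, 3))
(3, 2, R3, (2, 3))
(3, 3, R3, (2, 3))
(4, 0, R1, (0, 3))
(4, 0, R2, (0, 2))
(4, 0, R2, (2, 3))
(4, 0, R7, (1,))
(4, 0, R7, (2,))
(5, 0, R4, (0, 2))
(5, 0, R4, (0, 3))
(6, 0, R2, (0, 3))
(6, 0, R2, (1, 2))
(6, 0, R3, (2, 3))
(6, 0, R4, (0, 2))
(6, 1, R3, (2, 3))
(6, 2, R3, (2, 3))
(6, 3, R3, (2, 3))
(7, 0, R8, (0, 2))
(7, 0, R8, (0, 3))
(8, 0, R1, (2, 3))
(8, 0, R2, (0, 1))
(8, 3, R6, (0, 2))
(8, 3, R6, (0, 3))

bar 0: v0=C3 v1=C4 v2=E4 v3=E4 downbeat M3
bar 1: v0=D3 v1=B3 v2=D4 v3=D4 downbeat P8
bar 2: v0=F3 v1=C5 v2=E4 v3=C4 downbeat P5
bar 3: v0=A3 v1=A4 v2=C5 v3=E4 downbeat P5
bar 4: v0=G3 v1=B3 v2=D4 v3=D4 downbeat P5
bar 5: v0=E3 v1=B3 v2=D4 v3=D4 downbeat m7
bar 6: v0=C3 v1=E3 v2=B3 v3=G3 downbeat P5
bar 7: v0=B2 v1=G3 v2=B3 v3=B3 downbeat P8
bar 8: v0=C3 v1=C4 v2=E4 v3=E4 downbeat M3
  -> R5 @ bar 0 tick 0 v(0, 2): opens on M3
  -> R5 @ bar 0 tick 0 v(0, 3): opens on M3
  -> R1 @ bar 1 tick 0 v(2, 3): E4/E4 P1 -> D4/D4 P1 similar
  -> R2 @ bar 2 tick 0 v(0, 1): D3/B3 M6 -> F3/C5 P5 similar
  -> R3 @ bar 2 tick 0 v(1, 2): C5 above E4
  -> R3 @ bar 2 tick 0 v(2, 3): E4 above C4
  -> R4 @ bar 2 tick 0 v(0, 2): F3/E4 M7 untreated
  -> R7 @ bar 2 tick 0 v(1,): B3->C5 leap 13st
  -> R3 @ bar 2 tick 1 v(1, 2): C5 above E4
  -> R3 @ bar 2 tick 1 v(2, 3): E4 above C4
  -> R3 @ bar 2 tick 2 v(1, 2): C5 above E4
  -> R3 @ bar 2 tick 2 v(2, 3): E4 above C4
  -> R3 @ bar 2 tick 3 v(1, 2): C5 above E4
  -> R3 @ bar 2 tick 3 v(2, 3): E4 above C4
  -> R1 @ bar 3 tick 0 v(0, 3): F3/C4 P5 -> A3/E4 P5 similar
  -> R3 @ bar 3 tick 0 v(2, 3): C5 above E4
  -> R3 @ bar 3 tick 1 v(2, 3): C5 above E4
  -> R3 @ bar 3 tick 2 v(2, 3): C5 above E4
  -> R3 @ bar 3 tick 3 v(2, 3): C5 above E4
  -> R1 @ bar 4 tick 0 v(0, 3): A3/E4 P5 -> G3/D4 P5 similar
  -> R2 @ bar 4 tick 0 v(0, 2): A3/C5 m3 -> G3/D4 P5 similar
  -> R2 @ bar 4 tick 0 v(2, 3): C5/E4 m6 -> D4/D4 P1 similar
  -> R7 @ bar 4 tick 0 v(1,): A4->B3 leap 10st
  -> R7 @ bar 4 tick 0 v(2,): C5->D4 leap 10st
  -> R4 @ bar 5 tick 0 v(0, 2): E3/D4 m7 untreated
  -> R4 @ bar 5 tick 0 v(0, 3): E3/D4 m7 untreated
  -> R2 @ bar 6 tick 0 v(0, 3): E3/D4 m7 -> C3/G3 P5 similar
  -> R2 @ bar 6 tick 0 v(1, 2): B3/D4 m3 -> E3/B3 P5 similar
  -> R3 @ bar 6 tick 0 v(2, 3): B3 above G3
  -> R4 @ bar 6 tick 0 v(0, 2): C3/B3 M7 untreated
  -> R3 @ bar 6 tick 1 v(2, 3): B3 above G3
  -> R3 @ bar 6 tick 2 v(2, 3): B3 above G3
  -> R3 @ bar 6 tick 3 v(2, 3): B3 above G3
  -> R8 @ bar 7 tick 0 v(0, 2): penult P8 not 3rd/6th
  -> R8 @ bar 7 tick 0 v(0, 3): penult P8 not 3rd/6th
  -> R1 @ bar 8 tick 0 v(2, 3): B3/B3 P1 -> E4/E4 P1 similar
  -> R2 @ bar 8 tick 0 v(0, 1): B2/G3 m6 -> C3/C4 P8 similar
  -> R6 @ bar 8 tick 3 v(0, 2): closes on M3
  -> R6 @ bar 8 tick 3 v(0, 3): closes on M3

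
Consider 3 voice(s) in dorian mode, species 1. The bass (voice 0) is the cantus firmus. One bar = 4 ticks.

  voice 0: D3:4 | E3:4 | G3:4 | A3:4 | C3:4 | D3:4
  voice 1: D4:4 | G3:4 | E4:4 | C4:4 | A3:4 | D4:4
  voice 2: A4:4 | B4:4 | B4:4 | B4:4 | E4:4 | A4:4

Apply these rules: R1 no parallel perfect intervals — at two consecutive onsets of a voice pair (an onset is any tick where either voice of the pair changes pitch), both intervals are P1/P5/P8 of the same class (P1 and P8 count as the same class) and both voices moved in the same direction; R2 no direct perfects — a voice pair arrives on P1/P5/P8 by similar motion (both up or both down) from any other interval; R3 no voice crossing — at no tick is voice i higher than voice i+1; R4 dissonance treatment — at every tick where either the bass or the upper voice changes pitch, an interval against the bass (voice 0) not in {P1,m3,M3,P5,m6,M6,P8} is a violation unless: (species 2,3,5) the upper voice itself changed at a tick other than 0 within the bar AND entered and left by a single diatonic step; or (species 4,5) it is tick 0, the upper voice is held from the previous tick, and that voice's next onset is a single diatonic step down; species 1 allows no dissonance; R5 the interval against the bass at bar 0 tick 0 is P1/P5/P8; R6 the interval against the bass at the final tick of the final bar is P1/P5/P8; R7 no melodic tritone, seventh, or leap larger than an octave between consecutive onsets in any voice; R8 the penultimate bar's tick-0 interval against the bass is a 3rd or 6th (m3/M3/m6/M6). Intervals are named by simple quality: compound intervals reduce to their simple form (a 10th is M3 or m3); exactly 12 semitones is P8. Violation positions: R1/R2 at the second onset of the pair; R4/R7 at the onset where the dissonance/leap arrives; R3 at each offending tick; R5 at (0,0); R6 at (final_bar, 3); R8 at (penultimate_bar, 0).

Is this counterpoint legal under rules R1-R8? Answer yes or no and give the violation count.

bar 0: v0=D3 v1=D4 v2=A4 (P5)
bar 1: v0=E3 v1=G3 v2=B4 (P5)
bar 2: v0=G3 v1=E4 v2=B4 (M3)
bar 3: v0=A3 v1=C4 v2=B4 (M2)
bar 4: v0=C3 v1=A3 v2=E4 (M3)
bar 5: v0=D3 v1=D4 v2=A4 (P5)
  R1 @ bar1.0: D3/A4 P5 -> E3/B4 P5 similar
  R4 @ bar3.0: A3/B4 M2 untreated
  R2 @ bar4.0: C4/B4 M7 -> A3/E4 P5 similar
  R1 @ bar5.0: A3/E4 P5 -> D4/A4 P5 similar
  R2 @ bar5.0: C3/A3 M6 -> D3/D4 P8 similar
  R2 @ bar5.0: C3/E4 M3 -> D3/A4 P5 similar

No (6 violations)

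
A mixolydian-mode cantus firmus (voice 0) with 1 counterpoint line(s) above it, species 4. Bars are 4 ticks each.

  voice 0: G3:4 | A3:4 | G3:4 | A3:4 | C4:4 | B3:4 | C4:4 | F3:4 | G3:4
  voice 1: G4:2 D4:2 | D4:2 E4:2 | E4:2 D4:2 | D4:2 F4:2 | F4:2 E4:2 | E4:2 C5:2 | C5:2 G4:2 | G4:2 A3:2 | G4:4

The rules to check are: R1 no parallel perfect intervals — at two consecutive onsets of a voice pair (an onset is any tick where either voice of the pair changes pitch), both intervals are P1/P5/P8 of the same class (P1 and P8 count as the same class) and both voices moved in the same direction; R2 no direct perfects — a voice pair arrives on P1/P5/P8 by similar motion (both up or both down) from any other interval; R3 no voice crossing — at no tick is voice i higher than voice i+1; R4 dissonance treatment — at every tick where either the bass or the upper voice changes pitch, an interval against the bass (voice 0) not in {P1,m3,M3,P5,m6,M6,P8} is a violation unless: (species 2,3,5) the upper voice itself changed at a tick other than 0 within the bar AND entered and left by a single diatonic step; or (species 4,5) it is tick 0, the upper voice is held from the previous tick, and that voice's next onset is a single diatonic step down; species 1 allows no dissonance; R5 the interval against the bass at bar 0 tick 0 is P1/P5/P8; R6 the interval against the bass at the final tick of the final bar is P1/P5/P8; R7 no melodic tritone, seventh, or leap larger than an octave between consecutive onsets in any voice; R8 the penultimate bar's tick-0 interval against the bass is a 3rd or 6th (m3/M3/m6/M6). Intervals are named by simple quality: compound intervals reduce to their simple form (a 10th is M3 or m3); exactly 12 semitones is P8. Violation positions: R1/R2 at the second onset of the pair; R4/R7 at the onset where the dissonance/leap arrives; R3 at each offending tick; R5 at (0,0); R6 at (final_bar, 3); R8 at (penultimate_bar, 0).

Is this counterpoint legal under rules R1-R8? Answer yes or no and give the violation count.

No (9 violations)

bar 0: v0=G3 v1=G4 (P8)
bar 1: v0=A3 v1=D4 (P4)
bar 2: v0=G3 v1=E4 (M6)
bar 3: v0=A3 v1=D4 (P4)
bar 4: v0=C4 v1=F4 (P4)
bar 5: v0=B3 v1=E4 (P4)
bar 6: v0=C4 v1=C5 (P8)
bar 7: v0=F3 v1=G4 (M2)
bar 8: v0=G3 v1=G4 (P8)
  R4 @ bar1.0: A3/D4 P4 untreated
  R4 @ bar3.0: A3/D4 P4 untreated
  R4 @ bar5.0: B3/E4 P4 untreated
  R4 @ bar5.2: B3/C5 m2 untreated
  R4 @ bar7.0: F3/G4 M2 untreated
  R8 @ bar7.0: penult M2 not 3rd/6th
  R7 @ bar7.2: G4->A3 leap 10st
  R2 @ bar8.0: F3/A3 M3 -> G3/G4 P8 similar
  R7 @ bar8.0: A3->G4 leap 10st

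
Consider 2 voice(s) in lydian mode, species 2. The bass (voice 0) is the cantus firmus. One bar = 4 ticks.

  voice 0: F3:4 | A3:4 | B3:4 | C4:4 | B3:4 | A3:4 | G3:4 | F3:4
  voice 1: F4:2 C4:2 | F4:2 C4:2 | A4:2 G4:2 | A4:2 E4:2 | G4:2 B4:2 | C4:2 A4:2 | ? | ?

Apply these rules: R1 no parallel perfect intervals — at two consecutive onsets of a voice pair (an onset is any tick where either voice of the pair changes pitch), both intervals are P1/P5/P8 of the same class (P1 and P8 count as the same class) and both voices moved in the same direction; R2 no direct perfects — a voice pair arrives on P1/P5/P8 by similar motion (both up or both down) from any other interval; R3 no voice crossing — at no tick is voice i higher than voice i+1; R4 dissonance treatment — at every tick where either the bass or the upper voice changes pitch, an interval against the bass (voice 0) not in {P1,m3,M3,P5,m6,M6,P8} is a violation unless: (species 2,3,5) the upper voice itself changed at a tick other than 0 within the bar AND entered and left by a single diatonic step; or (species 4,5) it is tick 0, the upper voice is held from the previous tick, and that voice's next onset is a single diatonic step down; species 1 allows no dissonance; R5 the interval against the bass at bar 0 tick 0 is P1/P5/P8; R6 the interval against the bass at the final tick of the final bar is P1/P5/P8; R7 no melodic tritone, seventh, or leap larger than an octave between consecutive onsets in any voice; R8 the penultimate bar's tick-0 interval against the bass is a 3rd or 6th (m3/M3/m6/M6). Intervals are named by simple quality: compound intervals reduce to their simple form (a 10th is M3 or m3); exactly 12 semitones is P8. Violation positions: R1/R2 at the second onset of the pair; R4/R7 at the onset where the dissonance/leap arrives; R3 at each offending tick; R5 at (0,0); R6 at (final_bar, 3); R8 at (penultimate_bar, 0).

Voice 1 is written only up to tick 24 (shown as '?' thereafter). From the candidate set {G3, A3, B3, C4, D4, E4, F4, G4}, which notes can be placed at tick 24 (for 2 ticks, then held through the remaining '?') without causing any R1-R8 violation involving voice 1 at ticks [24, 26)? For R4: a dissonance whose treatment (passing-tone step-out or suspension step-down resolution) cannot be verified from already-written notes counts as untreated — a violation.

{E4}

G3: violates R1,R7,R8
A3: violates R4,R8
B3: violates R7
C4: violates R4,R8
D4: violates R2,R8
E4: legal
F4: violates R4,R8
G4: violates R1,R8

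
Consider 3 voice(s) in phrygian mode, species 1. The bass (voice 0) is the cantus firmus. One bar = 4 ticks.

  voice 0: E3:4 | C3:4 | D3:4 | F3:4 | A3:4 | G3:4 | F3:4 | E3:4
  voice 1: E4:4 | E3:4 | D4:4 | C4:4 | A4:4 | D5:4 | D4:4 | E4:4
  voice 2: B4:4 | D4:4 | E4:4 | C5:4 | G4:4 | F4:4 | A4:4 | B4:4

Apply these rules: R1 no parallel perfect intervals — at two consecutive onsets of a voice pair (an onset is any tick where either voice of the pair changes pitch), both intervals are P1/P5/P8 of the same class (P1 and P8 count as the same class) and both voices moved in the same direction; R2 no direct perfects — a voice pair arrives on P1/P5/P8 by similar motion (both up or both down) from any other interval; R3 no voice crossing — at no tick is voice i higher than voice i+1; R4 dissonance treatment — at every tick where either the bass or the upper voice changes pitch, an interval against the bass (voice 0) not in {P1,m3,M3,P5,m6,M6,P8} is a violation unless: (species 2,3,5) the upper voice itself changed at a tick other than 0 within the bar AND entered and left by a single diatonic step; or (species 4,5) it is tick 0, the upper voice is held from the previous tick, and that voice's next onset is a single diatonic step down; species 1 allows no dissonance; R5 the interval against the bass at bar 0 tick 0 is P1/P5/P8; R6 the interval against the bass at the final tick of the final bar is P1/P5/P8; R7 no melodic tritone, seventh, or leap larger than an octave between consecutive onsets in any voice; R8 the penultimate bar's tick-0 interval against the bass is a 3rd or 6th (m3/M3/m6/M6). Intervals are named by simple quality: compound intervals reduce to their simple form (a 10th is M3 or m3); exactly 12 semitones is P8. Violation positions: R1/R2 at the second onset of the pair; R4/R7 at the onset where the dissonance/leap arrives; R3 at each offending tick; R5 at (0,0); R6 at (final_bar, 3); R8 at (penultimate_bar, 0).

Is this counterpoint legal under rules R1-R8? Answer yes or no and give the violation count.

No (17 violations)

bar 0: v0=E3 v1=E4 v2=B4 (P5)
bar 1: v0=C3 v1=E3 v2=D4 (M2)
bar 2: v0=D3 v1=D4 v2=E4 (M2)
bar 3: v0=F3 v1=C4 v2=C5 (P5)
bar 4: v0=A3 v1=A4 v2=G4 (m7)
bar 5: v0=G3 v1=D5 v2=F4 (m7)
bar 6: v0=F3 v1=D4 v2=A4 (M3)
bar 7: v0=E3 v1=E4 v2=B4 (P5)
  R4 @ bar1.0: C3/D4 M2 untreated
  R2 @ bar2.0: C3/E3 M3 -> D3/D4 P8 similar
  R4 @ bar2.0: D3/E4 M2 untreated
  R7 @ bar2.0: E3->D4 leap 10st
  R2 @ bar3.0: D3/E4 M2 -> F3/C5 P5 similar
  R2 @ bar4.0: F3/C4 P5 -> A3/A4 P8 similar
  R3 @ bar4.0: A4 above G4
  R4 @ bar4.0: A3/G4 m7 untreated
  R3 @ bar4.1: A4 above G4
  R3 @ bar4.2: A4 above G4
  R3 @ bar4.3: A4 above G4
  R3 @ bar5.0: D5 above F4
  R4 @ bar5.0: G3/F4 m7 untreated
  R3 @ bar5.1: D5 above F4
  R3 @ bar5.2: D5 above F4
  R3 @ bar5.3: D5 above F4
  R1 @ bar7.0: D4/A4 P5 -> E4/B4 P5 similar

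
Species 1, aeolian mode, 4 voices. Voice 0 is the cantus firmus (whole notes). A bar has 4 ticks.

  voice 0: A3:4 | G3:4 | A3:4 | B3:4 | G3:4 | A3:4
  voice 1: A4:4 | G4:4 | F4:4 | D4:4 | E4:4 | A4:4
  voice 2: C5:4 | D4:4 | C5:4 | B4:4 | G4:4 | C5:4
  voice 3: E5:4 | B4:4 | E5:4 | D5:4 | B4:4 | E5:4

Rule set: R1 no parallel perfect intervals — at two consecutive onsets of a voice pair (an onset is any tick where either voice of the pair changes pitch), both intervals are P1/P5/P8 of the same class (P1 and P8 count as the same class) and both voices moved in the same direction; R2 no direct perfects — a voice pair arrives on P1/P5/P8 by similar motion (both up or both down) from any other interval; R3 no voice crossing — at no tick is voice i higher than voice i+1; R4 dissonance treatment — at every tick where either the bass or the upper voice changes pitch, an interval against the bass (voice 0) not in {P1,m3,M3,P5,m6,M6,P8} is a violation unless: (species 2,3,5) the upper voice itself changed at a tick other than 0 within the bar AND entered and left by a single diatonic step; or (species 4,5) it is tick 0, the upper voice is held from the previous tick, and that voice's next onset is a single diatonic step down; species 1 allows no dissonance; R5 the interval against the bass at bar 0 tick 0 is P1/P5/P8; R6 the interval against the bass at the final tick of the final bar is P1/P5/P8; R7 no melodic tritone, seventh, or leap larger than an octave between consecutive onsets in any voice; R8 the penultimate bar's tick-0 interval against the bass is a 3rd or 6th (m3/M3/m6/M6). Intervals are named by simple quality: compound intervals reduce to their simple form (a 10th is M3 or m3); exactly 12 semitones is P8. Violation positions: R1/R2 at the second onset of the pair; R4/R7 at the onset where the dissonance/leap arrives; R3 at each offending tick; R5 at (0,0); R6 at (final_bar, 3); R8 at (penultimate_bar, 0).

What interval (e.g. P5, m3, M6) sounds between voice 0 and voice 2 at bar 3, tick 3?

voice 0=B3 voice 2=B4 -> P8

P8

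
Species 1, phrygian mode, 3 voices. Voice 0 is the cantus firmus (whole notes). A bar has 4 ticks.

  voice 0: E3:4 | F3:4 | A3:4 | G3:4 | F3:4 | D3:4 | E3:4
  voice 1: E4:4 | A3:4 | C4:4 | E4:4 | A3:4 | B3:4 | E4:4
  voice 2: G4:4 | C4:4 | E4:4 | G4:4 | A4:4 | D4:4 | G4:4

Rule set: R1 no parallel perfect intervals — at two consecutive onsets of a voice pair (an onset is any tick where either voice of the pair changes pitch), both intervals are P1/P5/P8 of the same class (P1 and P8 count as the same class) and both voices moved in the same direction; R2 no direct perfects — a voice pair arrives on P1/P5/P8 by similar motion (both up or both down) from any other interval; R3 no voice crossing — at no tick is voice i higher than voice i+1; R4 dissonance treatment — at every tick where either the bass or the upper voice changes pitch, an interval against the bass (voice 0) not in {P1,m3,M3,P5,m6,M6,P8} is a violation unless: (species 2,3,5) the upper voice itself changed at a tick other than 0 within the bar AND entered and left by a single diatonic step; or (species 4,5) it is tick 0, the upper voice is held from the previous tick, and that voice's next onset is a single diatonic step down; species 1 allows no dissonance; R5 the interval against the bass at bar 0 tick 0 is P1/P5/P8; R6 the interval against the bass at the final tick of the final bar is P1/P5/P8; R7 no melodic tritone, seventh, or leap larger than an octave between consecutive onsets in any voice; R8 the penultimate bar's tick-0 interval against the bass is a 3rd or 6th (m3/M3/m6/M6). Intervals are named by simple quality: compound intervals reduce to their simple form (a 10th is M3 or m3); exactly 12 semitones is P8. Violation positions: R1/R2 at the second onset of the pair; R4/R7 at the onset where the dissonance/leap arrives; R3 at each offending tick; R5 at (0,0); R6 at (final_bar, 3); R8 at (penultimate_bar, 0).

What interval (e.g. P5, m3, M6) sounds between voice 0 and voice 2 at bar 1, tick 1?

voice 0=F3 voice 2=C4 -> P5

P5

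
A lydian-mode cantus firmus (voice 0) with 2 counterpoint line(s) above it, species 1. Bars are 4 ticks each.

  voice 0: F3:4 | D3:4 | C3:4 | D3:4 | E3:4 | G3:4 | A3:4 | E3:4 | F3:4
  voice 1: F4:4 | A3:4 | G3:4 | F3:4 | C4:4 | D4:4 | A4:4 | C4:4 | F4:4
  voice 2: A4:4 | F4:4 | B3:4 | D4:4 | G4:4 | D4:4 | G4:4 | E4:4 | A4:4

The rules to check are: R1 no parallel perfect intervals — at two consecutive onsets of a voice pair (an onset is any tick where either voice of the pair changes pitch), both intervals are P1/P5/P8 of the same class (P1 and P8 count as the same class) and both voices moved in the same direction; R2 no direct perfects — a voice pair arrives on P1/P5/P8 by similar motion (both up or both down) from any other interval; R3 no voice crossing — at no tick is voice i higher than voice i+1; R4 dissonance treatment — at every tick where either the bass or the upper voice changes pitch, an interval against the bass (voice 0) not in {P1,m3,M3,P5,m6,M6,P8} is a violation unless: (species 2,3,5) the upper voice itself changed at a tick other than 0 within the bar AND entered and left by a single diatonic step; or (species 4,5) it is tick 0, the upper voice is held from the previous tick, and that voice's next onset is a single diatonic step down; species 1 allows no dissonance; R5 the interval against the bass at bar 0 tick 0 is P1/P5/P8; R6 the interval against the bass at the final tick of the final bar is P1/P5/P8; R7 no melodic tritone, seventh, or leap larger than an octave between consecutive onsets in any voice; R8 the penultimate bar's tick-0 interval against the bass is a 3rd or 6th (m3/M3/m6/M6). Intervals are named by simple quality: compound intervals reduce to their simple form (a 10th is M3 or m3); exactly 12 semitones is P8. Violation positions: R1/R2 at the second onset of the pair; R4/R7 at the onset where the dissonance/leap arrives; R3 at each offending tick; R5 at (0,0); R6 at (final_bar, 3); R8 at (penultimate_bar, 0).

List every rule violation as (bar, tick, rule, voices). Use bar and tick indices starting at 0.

(0, 0, R5, (0, 2))
(1, 0, R2, (0, 1))
(2, 0, R1, (0, 1))
(2, 0, R4, (0, 2))
(2, 0, R7, (2,))
(3, 0, R2, (0, 2))
(4, 0, R2, (1, 2))
(5, 0, R2, (0, 1))
(6, 0, R2, (0, 1))
(6, 0, R3, (1, 2))
(6, 0, R4, (0, 2))
(6, 1, R3, (1, 2))
(6, 2, R3, (1, 2))
(6, 3, R3, (1, 2))
(7, 0, R2, (0, 2))
(7, 0, R8, (0, 2))
(8, 0, R2, (0, 1))
(8, 3, R6, (0, 2))

bar 0: v0=F3 v1=F4 v2=A4 downbeat M3
bar 1: v0=D3 v1=A3 v2=F4 downbeat m3
bar 2: v0=C3 v1=G3 v2=B3 downbeat M7
bar 3: v0=D3 v1=F3 v2=D4 downbeat P8
bar 4: v0=E3 v1=C4 v2=G4 downbeat m3
bar 5: v0=G3 v1=D4 v2=D4 downbeat P5
bar 6: v0=A3 v1=A4 v2=G4 downbeat m7
bar 7: v0=E3 v1=C4 v2=E4 downbeat P8
bar 8: v0=F3 v1=F4 v2=A4 downbeat M3
  -> R5 @ bar 0 tick 0 v(0, 2): opens on M3
  -> R2 @ bar 1 tick 0 v(0, 1): F3/F4 P8 -> D3/A3 P5 similar
  -> R1 @ bar 2 tick 0 v(0, 1): D3/A3 P5 -> C3/G3 P5 similar
  -> R4 @ bar 2 tick 0 v(0, 2): C3/B3 M7 untreated
  -> R7 @ bar 2 tick 0 v(2,): F4->B3 leap 6st
  -> R2 @ bar 3 tick 0 v(0, 2): C3/B3 M7 -> D3/D4 P8 similar
  -> R2 @ bar 4 tick 0 v(1, 2): F3/D4 M6 -> C4/G4 P5 similar
  -> R2 @ bar 5 tick 0 v(0, 1): E3/C4 m6 -> G3/D4 P5 similar
  -> R2 @ bar 6 tick 0 v(0, 1): G3/D4 P5 -> A3/A4 P8 similar
  -> R3 @ bar 6 tick 0 v(1, 2): A4 above G4
  -> R4 @ bar 6 tick 0 v(0, 2): A3/G4 m7 untreated
  -> R3 @ bar 6 tick 1 v(1, 2): A4 above G4
  -> R3 @ bar 6 tick 2 v(1, 2): A4 above G4
  -> R3 @ bar 6 tick 3 v(1, 2): A4 above G4
  -> R2 @ bar 7 tick 0 v(0, 2): A3/G4 m7 -> E3/E4 P8 similar
  -> R8 @ bar 7 tick 0 v(0, 2): penult P8 not 3rd/6th
  -> R2 @ bar 8 tick 0 v(0, 1): E3/C4 m6 -> F3/F4 P8 similar
  -> R6 @ bar 8 tick 3 v(0, 2): closes on M3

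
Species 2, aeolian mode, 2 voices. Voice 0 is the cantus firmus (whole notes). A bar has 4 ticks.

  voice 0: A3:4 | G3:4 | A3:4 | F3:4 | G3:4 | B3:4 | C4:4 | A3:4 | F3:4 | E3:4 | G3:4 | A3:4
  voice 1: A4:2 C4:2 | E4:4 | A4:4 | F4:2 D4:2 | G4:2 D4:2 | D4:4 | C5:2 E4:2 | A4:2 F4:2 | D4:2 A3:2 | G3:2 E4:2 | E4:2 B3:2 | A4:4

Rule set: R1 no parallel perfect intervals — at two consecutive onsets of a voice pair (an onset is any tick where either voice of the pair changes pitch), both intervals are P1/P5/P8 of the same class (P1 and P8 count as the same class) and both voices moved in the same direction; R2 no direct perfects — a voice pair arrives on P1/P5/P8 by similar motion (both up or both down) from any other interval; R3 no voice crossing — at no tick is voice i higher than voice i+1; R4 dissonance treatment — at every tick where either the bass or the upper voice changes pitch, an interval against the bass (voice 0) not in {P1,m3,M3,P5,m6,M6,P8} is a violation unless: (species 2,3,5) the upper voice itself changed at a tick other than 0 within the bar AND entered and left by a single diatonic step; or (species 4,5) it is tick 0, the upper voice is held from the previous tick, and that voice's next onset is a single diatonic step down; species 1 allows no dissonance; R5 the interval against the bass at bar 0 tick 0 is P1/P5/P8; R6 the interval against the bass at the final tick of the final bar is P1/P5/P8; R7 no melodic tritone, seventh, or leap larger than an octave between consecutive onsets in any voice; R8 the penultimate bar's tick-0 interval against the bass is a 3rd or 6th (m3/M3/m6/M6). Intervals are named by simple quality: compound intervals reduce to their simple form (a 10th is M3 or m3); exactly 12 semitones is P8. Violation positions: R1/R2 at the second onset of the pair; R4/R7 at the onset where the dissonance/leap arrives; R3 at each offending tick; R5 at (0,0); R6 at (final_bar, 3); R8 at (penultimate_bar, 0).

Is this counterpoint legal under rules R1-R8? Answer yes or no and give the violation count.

No (7 violations)

bar 0: v0=A3 v1=A4 (P8)
bar 1: v0=G3 v1=E4 (M6)
bar 2: v0=A3 v1=A4 (P8)
bar 3: v0=F3 v1=F4 (P8)
bar 4: v0=G3 v1=G4 (P8)
bar 5: v0=B3 v1=D4 (m3)
bar 6: v0=C4 v1=C5 (P8)
bar 7: v0=A3 v1=A4 (P8)
bar 8: v0=F3 v1=D4 (M6)
bar 9: v0=E3 v1=G3 (m3)
bar 10: v0=G3 v1=E4 (M6)
bar 11: v0=A3 v1=A4 (P8)
  R2 @ bar2.0: G3/E4 M6 -> A3/A4 P8 similar
  R1 @ bar3.0: A3/A4 P8 -> F3/F4 P8 similar
  R2 @ bar4.0: F3/D4 M6 -> G3/G4 P8 similar
  R2 @ bar6.0: B3/D4 m3 -> C4/C5 P8 similar
  R7 @ bar6.0: D4->C5 leap 10st
  R2 @ bar11.0: G3/B3 M3 -> A3/A4 P8 similar
  R7 @ bar11.0: B3->A4 leap 10st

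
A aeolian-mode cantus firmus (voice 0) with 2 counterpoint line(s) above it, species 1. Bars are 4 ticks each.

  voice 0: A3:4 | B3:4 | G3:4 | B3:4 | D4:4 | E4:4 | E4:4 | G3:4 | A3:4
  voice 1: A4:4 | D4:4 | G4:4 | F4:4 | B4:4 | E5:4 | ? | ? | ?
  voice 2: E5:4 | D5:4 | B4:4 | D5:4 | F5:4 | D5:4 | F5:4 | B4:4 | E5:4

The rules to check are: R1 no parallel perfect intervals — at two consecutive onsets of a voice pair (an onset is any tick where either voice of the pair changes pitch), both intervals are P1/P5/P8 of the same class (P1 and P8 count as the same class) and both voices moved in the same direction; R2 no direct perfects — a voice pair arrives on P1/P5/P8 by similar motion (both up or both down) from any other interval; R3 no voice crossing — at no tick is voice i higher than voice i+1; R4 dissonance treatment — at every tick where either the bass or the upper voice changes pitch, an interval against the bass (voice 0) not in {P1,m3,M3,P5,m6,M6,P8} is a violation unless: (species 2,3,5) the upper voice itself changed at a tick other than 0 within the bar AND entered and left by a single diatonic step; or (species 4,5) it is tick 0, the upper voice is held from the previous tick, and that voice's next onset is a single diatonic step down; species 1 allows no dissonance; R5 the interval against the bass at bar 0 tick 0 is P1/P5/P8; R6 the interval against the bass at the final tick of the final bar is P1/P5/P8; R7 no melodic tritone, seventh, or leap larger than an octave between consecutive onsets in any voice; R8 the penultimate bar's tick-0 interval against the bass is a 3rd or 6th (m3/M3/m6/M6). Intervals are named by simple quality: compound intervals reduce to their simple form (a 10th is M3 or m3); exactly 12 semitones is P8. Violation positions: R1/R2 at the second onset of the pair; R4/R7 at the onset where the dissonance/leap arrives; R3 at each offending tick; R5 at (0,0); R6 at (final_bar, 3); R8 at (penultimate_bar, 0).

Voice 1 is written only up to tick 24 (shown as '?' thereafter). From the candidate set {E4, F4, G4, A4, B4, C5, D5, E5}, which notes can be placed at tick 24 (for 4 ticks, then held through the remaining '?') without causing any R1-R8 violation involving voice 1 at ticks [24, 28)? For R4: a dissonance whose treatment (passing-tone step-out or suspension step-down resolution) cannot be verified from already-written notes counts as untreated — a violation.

E4: legal
F4: violates R4,R7
G4: legal
A4: violates R4
B4: legal
C5: legal
D5: violates R4
E5: legal

{B4, C5, E4, E5, G4}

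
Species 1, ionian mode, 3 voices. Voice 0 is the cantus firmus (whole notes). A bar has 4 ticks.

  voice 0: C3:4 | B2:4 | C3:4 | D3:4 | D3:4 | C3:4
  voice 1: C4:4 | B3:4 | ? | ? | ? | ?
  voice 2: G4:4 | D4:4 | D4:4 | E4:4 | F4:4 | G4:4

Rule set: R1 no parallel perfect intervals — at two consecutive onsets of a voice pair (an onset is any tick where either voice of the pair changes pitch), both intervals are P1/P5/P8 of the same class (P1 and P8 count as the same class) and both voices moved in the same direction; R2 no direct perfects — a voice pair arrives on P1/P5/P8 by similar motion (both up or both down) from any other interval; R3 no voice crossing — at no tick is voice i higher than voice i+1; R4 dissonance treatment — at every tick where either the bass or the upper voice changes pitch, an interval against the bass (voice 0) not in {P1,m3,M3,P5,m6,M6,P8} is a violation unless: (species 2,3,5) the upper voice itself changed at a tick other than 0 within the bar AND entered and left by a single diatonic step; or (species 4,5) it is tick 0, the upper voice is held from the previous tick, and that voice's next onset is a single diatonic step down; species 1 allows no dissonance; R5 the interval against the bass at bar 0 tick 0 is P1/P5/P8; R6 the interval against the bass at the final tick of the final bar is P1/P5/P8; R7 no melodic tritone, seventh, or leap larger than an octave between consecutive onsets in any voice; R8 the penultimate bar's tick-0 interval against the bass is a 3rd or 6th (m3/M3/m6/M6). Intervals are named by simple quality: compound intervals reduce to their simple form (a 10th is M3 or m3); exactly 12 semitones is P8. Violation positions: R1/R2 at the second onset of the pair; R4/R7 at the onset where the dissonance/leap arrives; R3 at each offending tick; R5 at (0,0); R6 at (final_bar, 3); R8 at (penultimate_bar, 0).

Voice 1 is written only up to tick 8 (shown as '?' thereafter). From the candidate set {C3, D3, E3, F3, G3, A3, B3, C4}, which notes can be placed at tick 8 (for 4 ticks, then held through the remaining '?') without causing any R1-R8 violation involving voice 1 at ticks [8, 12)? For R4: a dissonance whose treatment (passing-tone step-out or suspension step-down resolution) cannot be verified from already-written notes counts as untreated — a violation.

C3: violates R7
D3: violates R4
E3: legal
F3: violates R4,R7
G3: legal
A3: legal
B3: violates R4
C4: violates R1

{A3, E3, G3}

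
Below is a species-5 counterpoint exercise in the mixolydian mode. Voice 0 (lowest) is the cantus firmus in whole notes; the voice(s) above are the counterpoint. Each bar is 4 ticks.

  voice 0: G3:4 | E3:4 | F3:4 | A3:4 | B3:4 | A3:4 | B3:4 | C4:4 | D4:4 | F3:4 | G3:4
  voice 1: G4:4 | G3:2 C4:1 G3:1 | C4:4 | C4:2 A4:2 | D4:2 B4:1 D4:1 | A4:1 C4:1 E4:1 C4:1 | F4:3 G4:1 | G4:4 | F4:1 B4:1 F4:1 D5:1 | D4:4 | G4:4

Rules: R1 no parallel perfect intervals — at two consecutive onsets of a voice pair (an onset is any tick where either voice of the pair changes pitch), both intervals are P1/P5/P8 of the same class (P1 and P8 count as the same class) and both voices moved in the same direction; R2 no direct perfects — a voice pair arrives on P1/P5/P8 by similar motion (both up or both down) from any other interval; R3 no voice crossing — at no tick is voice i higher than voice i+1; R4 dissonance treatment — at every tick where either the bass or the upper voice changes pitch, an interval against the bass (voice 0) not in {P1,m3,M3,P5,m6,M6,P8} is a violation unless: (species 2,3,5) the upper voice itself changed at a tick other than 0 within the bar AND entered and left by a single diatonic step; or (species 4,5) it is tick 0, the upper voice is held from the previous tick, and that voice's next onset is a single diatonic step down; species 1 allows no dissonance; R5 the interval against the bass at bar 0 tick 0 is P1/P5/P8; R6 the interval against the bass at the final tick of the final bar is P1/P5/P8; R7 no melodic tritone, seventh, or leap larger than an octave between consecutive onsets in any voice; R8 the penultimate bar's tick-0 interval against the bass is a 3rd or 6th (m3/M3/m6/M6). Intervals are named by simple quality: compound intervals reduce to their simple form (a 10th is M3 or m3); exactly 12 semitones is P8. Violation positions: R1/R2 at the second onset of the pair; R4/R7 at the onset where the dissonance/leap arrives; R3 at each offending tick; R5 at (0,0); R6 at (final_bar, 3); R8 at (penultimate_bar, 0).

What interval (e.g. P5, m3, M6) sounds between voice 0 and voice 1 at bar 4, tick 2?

voice 0=B3 voice 1=B4 -> P8

P8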